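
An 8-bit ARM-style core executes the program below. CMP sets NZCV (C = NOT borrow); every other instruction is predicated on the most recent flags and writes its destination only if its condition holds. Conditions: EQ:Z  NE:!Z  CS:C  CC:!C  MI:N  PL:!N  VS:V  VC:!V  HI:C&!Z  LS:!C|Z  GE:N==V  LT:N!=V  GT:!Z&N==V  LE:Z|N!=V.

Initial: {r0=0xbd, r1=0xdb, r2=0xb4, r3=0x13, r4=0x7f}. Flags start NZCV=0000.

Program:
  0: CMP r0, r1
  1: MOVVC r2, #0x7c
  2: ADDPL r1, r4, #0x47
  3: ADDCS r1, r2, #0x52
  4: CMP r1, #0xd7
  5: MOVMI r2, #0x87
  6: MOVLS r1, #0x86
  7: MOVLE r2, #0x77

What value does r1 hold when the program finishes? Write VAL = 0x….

[0] flags=1000 → (cmp)
[1] flags=1000 VC?T → r2=0x7c
[2] flags=1000 PL?F → skip
[3] flags=1000 CS?F → skip
[4] flags=0010 → (cmp)
[5] flags=0010 MI?F → skip
[6] flags=0010 LS?F → skip
[7] flags=0010 LE?F → skip

VAL = 0xdb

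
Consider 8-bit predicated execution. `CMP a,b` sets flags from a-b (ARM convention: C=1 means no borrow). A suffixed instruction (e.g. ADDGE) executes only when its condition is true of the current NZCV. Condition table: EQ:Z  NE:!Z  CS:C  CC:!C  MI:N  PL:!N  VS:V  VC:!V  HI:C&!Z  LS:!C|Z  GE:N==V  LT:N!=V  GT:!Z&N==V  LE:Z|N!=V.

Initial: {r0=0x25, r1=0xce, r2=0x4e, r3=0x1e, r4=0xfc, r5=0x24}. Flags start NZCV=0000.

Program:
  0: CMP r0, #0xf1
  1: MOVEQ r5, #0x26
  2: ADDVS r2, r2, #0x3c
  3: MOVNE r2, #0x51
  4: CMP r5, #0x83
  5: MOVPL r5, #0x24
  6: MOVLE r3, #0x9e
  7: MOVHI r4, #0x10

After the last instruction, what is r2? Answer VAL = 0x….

VAL = 0x51

0: ✓ CMP  NZCV=0000
1: · MOVEQ
2: · ADDVS
3: ✓ MOVNE  r2←0x51
4: ✓ CMP  NZCV=1001
5: · MOVPL
6: · MOVLE
7: · MOVHI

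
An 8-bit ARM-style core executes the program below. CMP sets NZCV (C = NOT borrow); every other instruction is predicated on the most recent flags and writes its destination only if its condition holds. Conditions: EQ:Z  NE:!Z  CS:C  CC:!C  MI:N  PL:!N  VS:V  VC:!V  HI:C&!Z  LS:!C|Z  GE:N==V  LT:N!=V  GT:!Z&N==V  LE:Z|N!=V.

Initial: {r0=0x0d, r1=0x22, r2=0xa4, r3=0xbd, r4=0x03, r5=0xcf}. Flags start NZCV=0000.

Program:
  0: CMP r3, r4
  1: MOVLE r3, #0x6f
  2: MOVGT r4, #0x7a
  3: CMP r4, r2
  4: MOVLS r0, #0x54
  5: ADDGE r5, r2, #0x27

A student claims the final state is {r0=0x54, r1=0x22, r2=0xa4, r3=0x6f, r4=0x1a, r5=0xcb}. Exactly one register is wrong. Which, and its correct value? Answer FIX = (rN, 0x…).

FIX = (r4, 0x03)

[0] flags=1010 → (cmp)
[1] flags=1010 LE?T → r3=0x6f
[2] flags=1010 GT?F → skip
[3] flags=0000 → (cmp)
[4] flags=0000 LS?T → r0=0x54
[5] flags=0000 GE?T → r5=0xcb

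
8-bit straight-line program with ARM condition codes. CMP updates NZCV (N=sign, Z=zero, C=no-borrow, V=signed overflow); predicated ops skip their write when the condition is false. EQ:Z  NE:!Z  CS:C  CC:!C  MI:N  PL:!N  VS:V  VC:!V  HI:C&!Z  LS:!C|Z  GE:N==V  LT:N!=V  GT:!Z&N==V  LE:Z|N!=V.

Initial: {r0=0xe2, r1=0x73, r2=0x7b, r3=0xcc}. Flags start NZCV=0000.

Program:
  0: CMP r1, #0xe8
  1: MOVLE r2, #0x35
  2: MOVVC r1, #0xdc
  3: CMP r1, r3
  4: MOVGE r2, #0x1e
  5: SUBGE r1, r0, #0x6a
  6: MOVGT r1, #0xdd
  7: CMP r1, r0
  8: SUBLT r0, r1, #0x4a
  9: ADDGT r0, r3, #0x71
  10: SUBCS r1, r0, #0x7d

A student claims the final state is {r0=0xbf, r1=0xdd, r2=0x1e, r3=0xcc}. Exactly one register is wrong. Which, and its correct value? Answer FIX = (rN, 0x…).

[0] flags=1001 → (cmp)
[1] flags=1001 LE?F → skip
[2] flags=1001 VC?F → skip
[3] flags=1001 → (cmp)
[4] flags=1001 GE?T → r2=0x1e
[5] flags=1001 GE?T → r1=0x78
[6] flags=1001 GT?T → r1=0xdd
[7] flags=1000 → (cmp)
[8] flags=1000 LT?T → r0=0x93
[9] flags=1000 GT?F → skip
[10] flags=1000 CS?F → skip

FIX = (r0, 0x93)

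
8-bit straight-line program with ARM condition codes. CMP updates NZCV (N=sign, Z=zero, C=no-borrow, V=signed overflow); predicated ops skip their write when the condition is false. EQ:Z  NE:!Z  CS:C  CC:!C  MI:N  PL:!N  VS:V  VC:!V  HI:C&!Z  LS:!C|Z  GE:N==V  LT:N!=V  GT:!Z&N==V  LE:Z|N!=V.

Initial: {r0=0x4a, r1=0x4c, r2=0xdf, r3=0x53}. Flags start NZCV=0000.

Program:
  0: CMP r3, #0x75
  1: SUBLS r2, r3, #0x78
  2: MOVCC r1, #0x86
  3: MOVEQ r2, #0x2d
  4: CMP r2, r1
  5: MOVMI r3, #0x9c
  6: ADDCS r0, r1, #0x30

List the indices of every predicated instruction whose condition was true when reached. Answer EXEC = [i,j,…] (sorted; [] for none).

EXEC = [1,2,6]

[0] flags=1000 → (cmp)
[1] flags=1000 LS?T → r2=0xdb
[2] flags=1000 CC?T → r1=0x86
[3] flags=1000 EQ?F → skip
[4] flags=0010 → (cmp)
[5] flags=0010 MI?F → skip
[6] flags=0010 CS?T → r0=0xb6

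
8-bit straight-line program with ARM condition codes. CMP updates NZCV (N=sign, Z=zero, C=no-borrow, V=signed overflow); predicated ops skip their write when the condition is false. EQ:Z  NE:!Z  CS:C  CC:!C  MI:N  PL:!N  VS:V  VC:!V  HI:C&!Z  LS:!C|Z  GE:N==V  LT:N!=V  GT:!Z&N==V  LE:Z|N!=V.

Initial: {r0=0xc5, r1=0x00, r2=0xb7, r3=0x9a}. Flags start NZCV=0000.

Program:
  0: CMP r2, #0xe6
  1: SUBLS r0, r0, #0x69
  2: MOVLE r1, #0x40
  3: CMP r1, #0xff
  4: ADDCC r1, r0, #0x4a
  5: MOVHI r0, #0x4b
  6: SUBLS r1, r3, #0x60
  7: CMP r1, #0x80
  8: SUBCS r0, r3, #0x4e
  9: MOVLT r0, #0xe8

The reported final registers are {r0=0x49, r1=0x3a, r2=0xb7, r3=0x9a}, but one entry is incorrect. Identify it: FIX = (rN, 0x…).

FIX = (r0, 0x5c)

[0] flags=1000 → (cmp)
[1] flags=1000 LS?T → r0=0x5c
[2] flags=1000 LE?T → r1=0x40
[3] flags=0000 → (cmp)
[4] flags=0000 CC?T → r1=0xa6
[5] flags=0000 HI?F → skip
[6] flags=0000 LS?T → r1=0x3a
[7] flags=1001 → (cmp)
[8] flags=1001 CS?F → skip
[9] flags=1001 LT?F → skip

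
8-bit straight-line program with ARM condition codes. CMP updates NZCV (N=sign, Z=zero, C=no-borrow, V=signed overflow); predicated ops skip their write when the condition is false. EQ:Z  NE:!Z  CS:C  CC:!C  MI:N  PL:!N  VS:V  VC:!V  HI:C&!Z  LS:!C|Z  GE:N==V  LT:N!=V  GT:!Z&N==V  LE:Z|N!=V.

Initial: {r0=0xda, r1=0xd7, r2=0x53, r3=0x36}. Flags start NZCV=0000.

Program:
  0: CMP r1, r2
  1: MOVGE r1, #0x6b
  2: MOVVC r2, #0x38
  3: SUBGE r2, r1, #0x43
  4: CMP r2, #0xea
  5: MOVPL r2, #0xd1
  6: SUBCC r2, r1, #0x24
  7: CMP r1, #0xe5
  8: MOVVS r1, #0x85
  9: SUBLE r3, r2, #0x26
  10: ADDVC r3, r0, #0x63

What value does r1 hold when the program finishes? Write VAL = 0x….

VAL = 0xd7

0: ✓ CMP  NZCV=1010
1: · MOVGE
2: ✓ MOVVC  r2←0x38
3: · SUBGE
4: ✓ CMP  NZCV=0000
5: ✓ MOVPL  r2←0xd1
6: ✓ SUBCC  r2←0xb3
7: ✓ CMP  NZCV=1000
8: · MOVVS
9: ✓ SUBLE  r3←0x8d
10: ✓ ADDVC  r3←0x3d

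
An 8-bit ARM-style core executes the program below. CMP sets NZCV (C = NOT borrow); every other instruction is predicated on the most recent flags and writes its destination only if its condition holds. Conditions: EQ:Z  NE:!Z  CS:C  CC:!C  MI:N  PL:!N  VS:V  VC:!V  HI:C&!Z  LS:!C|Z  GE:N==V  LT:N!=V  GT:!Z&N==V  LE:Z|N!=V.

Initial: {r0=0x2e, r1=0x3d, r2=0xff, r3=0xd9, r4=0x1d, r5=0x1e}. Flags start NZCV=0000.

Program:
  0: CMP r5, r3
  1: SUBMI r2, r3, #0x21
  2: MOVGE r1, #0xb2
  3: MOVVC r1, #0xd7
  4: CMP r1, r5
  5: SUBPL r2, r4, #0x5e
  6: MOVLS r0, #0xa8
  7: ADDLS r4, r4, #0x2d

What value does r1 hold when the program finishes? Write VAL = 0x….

VAL = 0xd7

0: ✓ CMP  NZCV=0000
1: · SUBMI
2: ✓ MOVGE  r1←0xb2
3: ✓ MOVVC  r1←0xd7
4: ✓ CMP  NZCV=1010
5: · SUBPL
6: · MOVLS
7: · ADDLS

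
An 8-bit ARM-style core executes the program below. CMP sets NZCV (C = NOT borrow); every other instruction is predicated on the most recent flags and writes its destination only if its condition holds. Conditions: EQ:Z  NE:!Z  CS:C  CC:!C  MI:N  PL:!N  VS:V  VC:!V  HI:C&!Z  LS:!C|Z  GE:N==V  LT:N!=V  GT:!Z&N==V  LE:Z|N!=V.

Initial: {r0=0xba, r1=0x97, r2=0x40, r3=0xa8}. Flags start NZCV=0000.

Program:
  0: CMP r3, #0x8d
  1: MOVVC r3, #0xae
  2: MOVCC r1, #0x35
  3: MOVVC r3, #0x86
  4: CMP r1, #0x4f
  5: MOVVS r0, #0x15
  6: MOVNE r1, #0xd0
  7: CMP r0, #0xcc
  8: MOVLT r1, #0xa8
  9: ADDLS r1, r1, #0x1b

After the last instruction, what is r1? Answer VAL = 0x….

VAL = 0xeb

[0] flags=0010 → (cmp)
[1] flags=0010 VC?T → r3=0xae
[2] flags=0010 CC?F → skip
[3] flags=0010 VC?T → r3=0x86
[4] flags=0011 → (cmp)
[5] flags=0011 VS?T → r0=0x15
[6] flags=0011 NE?T → r1=0xd0
[7] flags=0000 → (cmp)
[8] flags=0000 LT?F → skip
[9] flags=0000 LS?T → r1=0xeb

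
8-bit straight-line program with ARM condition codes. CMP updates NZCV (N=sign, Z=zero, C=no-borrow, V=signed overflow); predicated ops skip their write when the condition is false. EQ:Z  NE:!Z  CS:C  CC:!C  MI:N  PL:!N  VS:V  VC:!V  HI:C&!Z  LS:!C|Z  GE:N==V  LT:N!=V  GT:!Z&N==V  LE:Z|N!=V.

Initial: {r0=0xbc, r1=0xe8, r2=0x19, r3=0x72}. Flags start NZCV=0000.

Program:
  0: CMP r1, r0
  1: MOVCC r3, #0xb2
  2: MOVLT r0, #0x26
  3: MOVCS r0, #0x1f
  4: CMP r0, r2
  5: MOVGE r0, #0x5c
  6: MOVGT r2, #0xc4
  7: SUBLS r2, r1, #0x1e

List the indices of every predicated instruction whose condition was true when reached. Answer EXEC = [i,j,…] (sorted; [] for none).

[0] flags=0010 → (cmp)
[1] flags=0010 CC?F → skip
[2] flags=0010 LT?F → skip
[3] flags=0010 CS?T → r0=0x1f
[4] flags=0010 → (cmp)
[5] flags=0010 GE?T → r0=0x5c
[6] flags=0010 GT?T → r2=0xc4
[7] flags=0010 LS?F → skip

EXEC = [3,5,6]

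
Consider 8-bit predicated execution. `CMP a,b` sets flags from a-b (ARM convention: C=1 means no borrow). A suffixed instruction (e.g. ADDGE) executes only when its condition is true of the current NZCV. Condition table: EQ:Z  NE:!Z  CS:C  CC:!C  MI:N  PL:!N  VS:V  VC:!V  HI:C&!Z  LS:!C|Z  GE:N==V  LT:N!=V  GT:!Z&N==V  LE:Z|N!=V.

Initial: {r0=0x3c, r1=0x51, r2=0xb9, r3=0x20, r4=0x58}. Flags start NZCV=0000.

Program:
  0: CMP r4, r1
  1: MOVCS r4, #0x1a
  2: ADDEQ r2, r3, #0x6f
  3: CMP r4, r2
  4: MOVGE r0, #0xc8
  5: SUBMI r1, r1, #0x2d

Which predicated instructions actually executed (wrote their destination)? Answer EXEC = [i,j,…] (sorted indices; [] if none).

0: ✓ CMP  NZCV=0010
1: ✓ MOVCS  r4←0x1a
2: · ADDEQ
3: ✓ CMP  NZCV=0000
4: ✓ MOVGE  r0←0xc8
5: · SUBMI

EXEC = [1,4]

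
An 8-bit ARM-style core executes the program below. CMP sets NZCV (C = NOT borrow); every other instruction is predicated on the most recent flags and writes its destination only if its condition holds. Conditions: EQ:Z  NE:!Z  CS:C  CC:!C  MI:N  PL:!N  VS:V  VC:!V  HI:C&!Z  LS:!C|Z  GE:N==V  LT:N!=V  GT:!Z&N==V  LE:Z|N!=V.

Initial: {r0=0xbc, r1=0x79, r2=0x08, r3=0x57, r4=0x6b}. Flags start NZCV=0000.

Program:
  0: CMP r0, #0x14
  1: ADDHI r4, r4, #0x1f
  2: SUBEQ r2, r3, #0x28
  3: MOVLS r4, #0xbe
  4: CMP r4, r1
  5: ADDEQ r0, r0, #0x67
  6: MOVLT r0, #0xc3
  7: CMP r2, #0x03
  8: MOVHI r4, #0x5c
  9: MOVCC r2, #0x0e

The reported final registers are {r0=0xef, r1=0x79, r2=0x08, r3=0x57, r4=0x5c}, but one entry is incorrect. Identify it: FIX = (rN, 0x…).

FIX = (r0, 0xc3)

[0] flags=1010 → (cmp)
[1] flags=1010 HI?T → r4=0x8a
[2] flags=1010 EQ?F → skip
[3] flags=1010 LS?F → skip
[4] flags=0011 → (cmp)
[5] flags=0011 EQ?F → skip
[6] flags=0011 LT?T → r0=0xc3
[7] flags=0010 → (cmp)
[8] flags=0010 HI?T → r4=0x5c
[9] flags=0010 CC?F → skip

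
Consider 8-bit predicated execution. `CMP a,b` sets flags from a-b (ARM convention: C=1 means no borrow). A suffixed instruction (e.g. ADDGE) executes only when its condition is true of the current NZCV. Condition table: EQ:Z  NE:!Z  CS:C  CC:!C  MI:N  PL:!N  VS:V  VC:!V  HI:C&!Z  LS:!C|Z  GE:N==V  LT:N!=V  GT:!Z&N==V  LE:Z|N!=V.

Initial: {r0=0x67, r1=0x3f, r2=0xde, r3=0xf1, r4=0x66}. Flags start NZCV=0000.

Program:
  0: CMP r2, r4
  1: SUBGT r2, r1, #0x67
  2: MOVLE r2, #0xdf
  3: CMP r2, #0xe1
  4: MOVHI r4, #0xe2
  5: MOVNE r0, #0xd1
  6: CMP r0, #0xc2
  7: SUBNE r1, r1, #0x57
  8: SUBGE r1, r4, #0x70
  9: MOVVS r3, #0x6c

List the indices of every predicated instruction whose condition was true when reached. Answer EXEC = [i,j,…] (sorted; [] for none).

EXEC = [2,5,7,8]

0: ✓ CMP  NZCV=0011
1: · SUBGT
2: ✓ MOVLE  r2←0xdf
3: ✓ CMP  NZCV=1000
4: · MOVHI
5: ✓ MOVNE  r0←0xd1
6: ✓ CMP  NZCV=0010
7: ✓ SUBNE  r1←0xe8
8: ✓ SUBGE  r1←0xf6
9: · MOVVS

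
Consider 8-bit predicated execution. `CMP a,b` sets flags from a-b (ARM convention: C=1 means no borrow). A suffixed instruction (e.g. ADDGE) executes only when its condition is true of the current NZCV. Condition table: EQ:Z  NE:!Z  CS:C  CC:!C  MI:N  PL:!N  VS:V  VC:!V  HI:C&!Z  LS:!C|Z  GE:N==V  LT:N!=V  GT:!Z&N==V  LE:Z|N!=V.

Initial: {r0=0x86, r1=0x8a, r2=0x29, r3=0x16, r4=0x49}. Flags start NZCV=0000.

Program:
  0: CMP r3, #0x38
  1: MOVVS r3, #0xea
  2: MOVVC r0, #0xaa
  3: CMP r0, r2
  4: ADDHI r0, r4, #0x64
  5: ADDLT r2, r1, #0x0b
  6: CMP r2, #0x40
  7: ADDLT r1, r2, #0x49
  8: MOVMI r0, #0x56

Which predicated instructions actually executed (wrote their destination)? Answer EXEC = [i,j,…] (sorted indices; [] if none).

[0] flags=1000 → (cmp)
[1] flags=1000 VS?F → skip
[2] flags=1000 VC?T → r0=0xaa
[3] flags=1010 → (cmp)
[4] flags=1010 HI?T → r0=0xad
[5] flags=1010 LT?T → r2=0x95
[6] flags=0011 → (cmp)
[7] flags=0011 LT?T → r1=0xde
[8] flags=0011 MI?F → skip

EXEC = [2,4,5,7]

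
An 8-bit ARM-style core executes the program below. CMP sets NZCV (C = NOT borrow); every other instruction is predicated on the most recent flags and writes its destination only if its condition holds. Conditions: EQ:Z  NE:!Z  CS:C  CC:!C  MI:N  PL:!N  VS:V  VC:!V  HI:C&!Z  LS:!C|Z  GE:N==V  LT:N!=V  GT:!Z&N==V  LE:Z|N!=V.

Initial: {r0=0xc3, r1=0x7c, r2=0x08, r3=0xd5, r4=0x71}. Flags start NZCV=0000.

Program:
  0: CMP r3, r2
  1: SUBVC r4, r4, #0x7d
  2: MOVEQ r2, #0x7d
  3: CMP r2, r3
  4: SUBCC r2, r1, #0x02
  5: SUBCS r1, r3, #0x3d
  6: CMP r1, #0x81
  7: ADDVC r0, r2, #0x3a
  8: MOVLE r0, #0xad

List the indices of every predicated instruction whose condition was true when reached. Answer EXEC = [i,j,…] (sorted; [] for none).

EXEC = [1,4]

0: ✓ CMP  NZCV=1010
1: ✓ SUBVC  r4←0xf4
2: · MOVEQ
3: ✓ CMP  NZCV=0000
4: ✓ SUBCC  r2←0x7a
5: · SUBCS
6: ✓ CMP  NZCV=1001
7: · ADDVC
8: · MOVLE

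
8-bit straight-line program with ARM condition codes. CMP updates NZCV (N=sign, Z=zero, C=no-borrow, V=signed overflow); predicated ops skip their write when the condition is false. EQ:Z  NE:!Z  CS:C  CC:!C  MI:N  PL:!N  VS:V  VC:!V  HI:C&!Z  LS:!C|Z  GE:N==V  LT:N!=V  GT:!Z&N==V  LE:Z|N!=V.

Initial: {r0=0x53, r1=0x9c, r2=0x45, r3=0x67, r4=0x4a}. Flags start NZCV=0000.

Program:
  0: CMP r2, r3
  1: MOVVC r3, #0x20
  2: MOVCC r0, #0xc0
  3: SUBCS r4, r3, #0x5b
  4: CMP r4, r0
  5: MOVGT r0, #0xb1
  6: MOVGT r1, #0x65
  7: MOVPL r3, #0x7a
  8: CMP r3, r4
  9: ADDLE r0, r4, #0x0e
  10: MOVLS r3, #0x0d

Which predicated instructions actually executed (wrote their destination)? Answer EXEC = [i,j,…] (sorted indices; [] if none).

[0] flags=1000 → (cmp)
[1] flags=1000 VC?T → r3=0x20
[2] flags=1000 CC?T → r0=0xc0
[3] flags=1000 CS?F → skip
[4] flags=1001 → (cmp)
[5] flags=1001 GT?T → r0=0xb1
[6] flags=1001 GT?T → r1=0x65
[7] flags=1001 PL?F → skip
[8] flags=1000 → (cmp)
[9] flags=1000 LE?T → r0=0x58
[10] flags=1000 LS?T → r3=0x0d

EXEC = [1,2,5,6,9,10]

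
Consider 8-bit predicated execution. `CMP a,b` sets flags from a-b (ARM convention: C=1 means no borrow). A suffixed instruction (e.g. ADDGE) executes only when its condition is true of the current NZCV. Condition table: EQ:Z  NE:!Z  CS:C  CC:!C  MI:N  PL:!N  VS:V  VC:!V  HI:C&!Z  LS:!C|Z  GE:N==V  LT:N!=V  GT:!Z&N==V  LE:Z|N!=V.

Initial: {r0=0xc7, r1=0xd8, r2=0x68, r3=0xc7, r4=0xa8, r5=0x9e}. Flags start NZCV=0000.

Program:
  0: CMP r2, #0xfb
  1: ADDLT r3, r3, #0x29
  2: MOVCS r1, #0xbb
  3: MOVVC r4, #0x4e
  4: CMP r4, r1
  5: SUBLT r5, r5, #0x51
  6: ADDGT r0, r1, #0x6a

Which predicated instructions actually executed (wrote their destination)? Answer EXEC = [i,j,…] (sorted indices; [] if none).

0: ✓ CMP  NZCV=0000
1: · ADDLT
2: · MOVCS
3: ✓ MOVVC  r4←0x4e
4: ✓ CMP  NZCV=0000
5: · SUBLT
6: ✓ ADDGT  r0←0x42

EXEC = [3,6]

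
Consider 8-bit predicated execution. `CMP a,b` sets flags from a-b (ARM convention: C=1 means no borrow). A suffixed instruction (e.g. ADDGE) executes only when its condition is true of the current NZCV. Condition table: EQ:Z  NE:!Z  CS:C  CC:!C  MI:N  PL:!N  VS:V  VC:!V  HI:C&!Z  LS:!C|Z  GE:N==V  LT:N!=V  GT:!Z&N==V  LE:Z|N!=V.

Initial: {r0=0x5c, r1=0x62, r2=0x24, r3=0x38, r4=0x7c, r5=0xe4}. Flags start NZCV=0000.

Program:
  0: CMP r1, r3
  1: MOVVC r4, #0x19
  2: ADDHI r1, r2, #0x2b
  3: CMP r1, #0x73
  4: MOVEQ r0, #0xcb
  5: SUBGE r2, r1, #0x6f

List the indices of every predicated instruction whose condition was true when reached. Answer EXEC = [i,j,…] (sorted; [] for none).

[0] flags=0010 → (cmp)
[1] flags=0010 VC?T → r4=0x19
[2] flags=0010 HI?T → r1=0x4f
[3] flags=1000 → (cmp)
[4] flags=1000 EQ?F → skip
[5] flags=1000 GE?F → skip

EXEC = [1,2]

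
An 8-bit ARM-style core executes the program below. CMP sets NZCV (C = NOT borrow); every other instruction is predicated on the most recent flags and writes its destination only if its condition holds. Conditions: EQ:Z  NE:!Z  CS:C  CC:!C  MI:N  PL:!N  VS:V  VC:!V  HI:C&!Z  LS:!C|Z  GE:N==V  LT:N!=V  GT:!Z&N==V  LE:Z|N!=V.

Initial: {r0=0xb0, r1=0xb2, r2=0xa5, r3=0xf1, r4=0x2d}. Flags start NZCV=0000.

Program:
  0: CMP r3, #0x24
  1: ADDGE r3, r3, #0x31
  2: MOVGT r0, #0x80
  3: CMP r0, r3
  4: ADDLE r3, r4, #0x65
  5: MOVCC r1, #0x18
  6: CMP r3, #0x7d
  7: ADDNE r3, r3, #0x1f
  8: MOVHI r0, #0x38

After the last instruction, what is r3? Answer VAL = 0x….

VAL = 0xb1

[0] flags=1010 → (cmp)
[1] flags=1010 GE?F → skip
[2] flags=1010 GT?F → skip
[3] flags=1000 → (cmp)
[4] flags=1000 LE?T → r3=0x92
[5] flags=1000 CC?T → r1=0x18
[6] flags=0011 → (cmp)
[7] flags=0011 NE?T → r3=0xb1
[8] flags=0011 HI?T → r0=0x38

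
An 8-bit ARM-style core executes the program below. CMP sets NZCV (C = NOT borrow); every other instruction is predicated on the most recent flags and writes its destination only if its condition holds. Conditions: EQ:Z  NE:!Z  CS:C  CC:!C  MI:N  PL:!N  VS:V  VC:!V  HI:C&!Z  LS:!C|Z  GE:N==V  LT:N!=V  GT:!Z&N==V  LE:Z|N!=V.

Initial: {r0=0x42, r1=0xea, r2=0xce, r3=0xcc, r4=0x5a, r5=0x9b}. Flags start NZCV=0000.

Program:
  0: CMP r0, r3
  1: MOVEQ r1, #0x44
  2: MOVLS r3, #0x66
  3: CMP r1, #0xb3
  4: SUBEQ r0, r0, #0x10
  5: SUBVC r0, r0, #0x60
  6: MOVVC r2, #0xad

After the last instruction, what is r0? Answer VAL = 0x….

0: ✓ CMP  NZCV=0000
1: · MOVEQ
2: ✓ MOVLS  r3←0x66
3: ✓ CMP  NZCV=0010
4: · SUBEQ
5: ✓ SUBVC  r0←0xe2
6: ✓ MOVVC  r2←0xad

VAL = 0xe2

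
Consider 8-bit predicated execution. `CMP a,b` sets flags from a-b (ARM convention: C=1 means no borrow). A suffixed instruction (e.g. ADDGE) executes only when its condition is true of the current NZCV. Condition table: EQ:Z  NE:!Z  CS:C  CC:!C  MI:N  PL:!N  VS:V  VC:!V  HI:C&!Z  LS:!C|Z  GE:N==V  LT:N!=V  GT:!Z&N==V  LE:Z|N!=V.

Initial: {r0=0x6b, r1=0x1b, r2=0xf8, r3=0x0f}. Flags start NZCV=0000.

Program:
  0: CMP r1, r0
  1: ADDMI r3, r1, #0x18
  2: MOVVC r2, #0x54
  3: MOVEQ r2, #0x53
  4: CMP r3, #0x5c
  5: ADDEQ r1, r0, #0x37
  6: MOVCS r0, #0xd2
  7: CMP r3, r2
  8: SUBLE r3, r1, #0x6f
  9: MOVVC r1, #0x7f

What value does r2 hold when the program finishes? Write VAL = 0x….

[0] flags=1000 → (cmp)
[1] flags=1000 MI?T → r3=0x33
[2] flags=1000 VC?T → r2=0x54
[3] flags=1000 EQ?F → skip
[4] flags=1000 → (cmp)
[5] flags=1000 EQ?F → skip
[6] flags=1000 CS?F → skip
[7] flags=1000 → (cmp)
[8] flags=1000 LE?T → r3=0xac
[9] flags=1000 VC?T → r1=0x7f

VAL = 0x54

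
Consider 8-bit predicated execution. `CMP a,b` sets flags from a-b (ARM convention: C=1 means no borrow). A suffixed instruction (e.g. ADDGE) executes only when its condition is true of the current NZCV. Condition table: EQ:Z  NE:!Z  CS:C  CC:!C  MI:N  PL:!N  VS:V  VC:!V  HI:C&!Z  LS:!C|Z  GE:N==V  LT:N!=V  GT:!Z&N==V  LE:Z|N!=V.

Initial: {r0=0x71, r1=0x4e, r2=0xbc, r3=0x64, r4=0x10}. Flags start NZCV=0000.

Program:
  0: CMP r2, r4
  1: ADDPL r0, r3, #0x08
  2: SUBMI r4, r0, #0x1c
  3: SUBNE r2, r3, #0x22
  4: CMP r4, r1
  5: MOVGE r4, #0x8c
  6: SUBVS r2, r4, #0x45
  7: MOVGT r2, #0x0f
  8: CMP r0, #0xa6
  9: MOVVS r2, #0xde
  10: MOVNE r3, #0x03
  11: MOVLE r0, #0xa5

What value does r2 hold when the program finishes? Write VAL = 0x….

VAL = 0xde

0: ✓ CMP  NZCV=1010
1: · ADDPL
2: ✓ SUBMI  r4←0x55
3: ✓ SUBNE  r2←0x42
4: ✓ CMP  NZCV=0010
5: ✓ MOVGE  r4←0x8c
6: · SUBVS
7: ✓ MOVGT  r2←0x0f
8: ✓ CMP  NZCV=1001
9: ✓ MOVVS  r2←0xde
10: ✓ MOVNE  r3←0x03
11: · MOVLE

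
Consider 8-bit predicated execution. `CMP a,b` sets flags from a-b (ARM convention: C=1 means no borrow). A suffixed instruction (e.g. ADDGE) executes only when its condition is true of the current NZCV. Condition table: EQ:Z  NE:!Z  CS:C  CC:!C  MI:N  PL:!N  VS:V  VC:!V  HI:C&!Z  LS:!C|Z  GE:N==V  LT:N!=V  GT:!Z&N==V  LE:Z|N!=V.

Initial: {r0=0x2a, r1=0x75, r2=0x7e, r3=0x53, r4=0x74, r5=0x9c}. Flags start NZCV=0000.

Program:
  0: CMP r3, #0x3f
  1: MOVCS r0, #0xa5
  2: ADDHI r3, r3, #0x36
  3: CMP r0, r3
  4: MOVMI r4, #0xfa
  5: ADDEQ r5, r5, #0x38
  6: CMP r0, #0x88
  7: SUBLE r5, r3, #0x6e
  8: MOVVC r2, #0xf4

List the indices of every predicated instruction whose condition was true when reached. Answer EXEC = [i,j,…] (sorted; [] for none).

0: ✓ CMP  NZCV=0010
1: ✓ MOVCS  r0←0xa5
2: ✓ ADDHI  r3←0x89
3: ✓ CMP  NZCV=0010
4: · MOVMI
5: · ADDEQ
6: ✓ CMP  NZCV=0010
7: · SUBLE
8: ✓ MOVVC  r2←0xf4

EXEC = [1,2,8]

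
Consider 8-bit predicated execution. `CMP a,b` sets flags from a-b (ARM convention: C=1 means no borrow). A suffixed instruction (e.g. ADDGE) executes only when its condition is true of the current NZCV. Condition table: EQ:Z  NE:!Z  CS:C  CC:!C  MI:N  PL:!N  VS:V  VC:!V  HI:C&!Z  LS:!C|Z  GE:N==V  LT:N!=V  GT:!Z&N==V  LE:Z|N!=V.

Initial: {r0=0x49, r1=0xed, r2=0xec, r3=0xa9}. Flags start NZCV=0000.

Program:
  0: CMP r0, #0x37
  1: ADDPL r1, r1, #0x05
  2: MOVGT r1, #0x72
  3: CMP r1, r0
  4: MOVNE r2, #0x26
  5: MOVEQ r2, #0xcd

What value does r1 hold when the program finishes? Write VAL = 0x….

VAL = 0x72

[0] flags=0010 → (cmp)
[1] flags=0010 PL?T → r1=0xf2
[2] flags=0010 GT?T → r1=0x72
[3] flags=0010 → (cmp)
[4] flags=0010 NE?T → r2=0x26
[5] flags=0010 EQ?F → skip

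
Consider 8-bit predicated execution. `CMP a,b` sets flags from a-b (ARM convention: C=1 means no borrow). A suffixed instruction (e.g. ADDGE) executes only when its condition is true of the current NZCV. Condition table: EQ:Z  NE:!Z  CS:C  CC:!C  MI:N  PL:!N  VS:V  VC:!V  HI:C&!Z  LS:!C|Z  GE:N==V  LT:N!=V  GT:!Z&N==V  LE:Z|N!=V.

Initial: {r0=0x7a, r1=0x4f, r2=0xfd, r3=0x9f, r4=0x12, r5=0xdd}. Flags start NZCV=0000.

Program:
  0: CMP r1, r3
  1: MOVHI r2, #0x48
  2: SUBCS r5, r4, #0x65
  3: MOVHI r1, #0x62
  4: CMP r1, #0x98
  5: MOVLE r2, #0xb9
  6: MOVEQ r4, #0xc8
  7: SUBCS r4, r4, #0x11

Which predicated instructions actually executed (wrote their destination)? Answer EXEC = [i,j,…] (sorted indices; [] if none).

[0] flags=1001 → (cmp)
[1] flags=1001 HI?F → skip
[2] flags=1001 CS?F → skip
[3] flags=1001 HI?F → skip
[4] flags=1001 → (cmp)
[5] flags=1001 LE?F → skip
[6] flags=1001 EQ?F → skip
[7] flags=1001 CS?F → skip

EXEC = []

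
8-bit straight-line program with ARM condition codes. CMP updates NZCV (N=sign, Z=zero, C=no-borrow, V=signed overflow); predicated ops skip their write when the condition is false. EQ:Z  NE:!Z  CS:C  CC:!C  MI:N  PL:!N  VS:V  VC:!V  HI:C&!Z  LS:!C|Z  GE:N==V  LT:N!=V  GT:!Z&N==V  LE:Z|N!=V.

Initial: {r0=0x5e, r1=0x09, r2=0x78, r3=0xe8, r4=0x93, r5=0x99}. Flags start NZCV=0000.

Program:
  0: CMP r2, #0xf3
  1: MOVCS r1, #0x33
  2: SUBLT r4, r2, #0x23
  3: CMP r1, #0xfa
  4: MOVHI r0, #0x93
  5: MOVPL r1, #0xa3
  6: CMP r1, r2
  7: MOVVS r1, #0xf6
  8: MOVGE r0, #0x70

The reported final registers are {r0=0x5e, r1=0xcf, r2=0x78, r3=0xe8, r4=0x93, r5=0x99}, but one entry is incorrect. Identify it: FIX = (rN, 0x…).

FIX = (r1, 0xf6)

0: ✓ CMP  NZCV=1001
1: · MOVCS
2: · SUBLT
3: ✓ CMP  NZCV=0000
4: · MOVHI
5: ✓ MOVPL  r1←0xa3
6: ✓ CMP  NZCV=0011
7: ✓ MOVVS  r1←0xf6
8: · MOVGE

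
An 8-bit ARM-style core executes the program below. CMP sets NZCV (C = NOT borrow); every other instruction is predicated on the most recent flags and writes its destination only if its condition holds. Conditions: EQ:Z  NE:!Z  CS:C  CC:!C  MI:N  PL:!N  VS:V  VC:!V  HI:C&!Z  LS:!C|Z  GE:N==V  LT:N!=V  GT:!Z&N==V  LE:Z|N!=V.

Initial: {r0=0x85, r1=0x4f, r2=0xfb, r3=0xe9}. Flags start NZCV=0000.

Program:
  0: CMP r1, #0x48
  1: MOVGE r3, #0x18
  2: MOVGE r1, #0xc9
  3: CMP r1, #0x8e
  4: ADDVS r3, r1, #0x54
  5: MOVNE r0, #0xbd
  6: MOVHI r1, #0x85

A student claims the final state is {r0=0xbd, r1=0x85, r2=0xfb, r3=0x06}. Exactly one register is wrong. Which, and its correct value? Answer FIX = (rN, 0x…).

FIX = (r3, 0x18)

[0] flags=0010 → (cmp)
[1] flags=0010 GE?T → r3=0x18
[2] flags=0010 GE?T → r1=0xc9
[3] flags=0010 → (cmp)
[4] flags=0010 VS?F → skip
[5] flags=0010 NE?T → r0=0xbd
[6] flags=0010 HI?T → r1=0x85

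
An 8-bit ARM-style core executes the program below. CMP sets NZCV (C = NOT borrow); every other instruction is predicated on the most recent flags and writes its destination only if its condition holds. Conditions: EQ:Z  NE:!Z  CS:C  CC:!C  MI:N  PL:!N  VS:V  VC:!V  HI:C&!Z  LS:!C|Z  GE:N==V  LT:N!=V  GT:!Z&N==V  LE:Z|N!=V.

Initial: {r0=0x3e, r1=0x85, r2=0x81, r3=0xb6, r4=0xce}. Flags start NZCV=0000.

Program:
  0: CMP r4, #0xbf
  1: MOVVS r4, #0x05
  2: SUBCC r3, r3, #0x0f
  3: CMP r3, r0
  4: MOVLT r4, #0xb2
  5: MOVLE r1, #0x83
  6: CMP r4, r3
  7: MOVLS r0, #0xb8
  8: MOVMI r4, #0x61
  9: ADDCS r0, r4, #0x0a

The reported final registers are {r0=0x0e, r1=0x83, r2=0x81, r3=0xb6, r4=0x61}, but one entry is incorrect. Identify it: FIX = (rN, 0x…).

0: ✓ CMP  NZCV=0010
1: · MOVVS
2: · SUBCC
3: ✓ CMP  NZCV=0011
4: ✓ MOVLT  r4←0xb2
5: ✓ MOVLE  r1←0x83
6: ✓ CMP  NZCV=1000
7: ✓ MOVLS  r0←0xb8
8: ✓ MOVMI  r4←0x61
9: · ADDCS

FIX = (r0, 0xb8)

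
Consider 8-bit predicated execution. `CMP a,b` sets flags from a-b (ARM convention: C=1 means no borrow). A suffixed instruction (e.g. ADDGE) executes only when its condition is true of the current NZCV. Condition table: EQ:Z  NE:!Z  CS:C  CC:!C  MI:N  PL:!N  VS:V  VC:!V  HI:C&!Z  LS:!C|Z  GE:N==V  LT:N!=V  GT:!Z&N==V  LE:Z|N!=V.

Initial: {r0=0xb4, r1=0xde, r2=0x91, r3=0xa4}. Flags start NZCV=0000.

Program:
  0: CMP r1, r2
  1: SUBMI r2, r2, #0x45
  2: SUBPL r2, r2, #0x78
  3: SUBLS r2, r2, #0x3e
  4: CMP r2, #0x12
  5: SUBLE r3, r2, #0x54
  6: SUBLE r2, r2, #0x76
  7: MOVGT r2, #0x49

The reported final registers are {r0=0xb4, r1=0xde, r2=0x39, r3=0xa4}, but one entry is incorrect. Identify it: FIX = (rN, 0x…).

FIX = (r2, 0x49)

[0] flags=0010 → (cmp)
[1] flags=0010 MI?F → skip
[2] flags=0010 PL?T → r2=0x19
[3] flags=0010 LS?F → skip
[4] flags=0010 → (cmp)
[5] flags=0010 LE?F → skip
[6] flags=0010 LE?F → skip
[7] flags=0010 GT?T → r2=0x49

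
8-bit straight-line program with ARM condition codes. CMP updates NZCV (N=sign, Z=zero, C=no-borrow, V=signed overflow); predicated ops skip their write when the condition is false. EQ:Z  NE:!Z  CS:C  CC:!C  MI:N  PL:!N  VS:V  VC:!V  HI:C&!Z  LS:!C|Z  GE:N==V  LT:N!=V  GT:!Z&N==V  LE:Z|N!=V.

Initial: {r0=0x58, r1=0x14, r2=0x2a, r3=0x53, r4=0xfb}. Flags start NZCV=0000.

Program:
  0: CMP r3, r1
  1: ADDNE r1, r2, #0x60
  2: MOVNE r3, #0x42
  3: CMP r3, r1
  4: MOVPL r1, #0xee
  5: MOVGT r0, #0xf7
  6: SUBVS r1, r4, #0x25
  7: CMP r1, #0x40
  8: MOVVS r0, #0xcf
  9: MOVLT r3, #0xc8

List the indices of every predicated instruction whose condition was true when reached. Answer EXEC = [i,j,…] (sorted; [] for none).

0: ✓ CMP  NZCV=0010
1: ✓ ADDNE  r1←0x8a
2: ✓ MOVNE  r3←0x42
3: ✓ CMP  NZCV=1001
4: · MOVPL
5: ✓ MOVGT  r0←0xf7
6: ✓ SUBVS  r1←0xd6
7: ✓ CMP  NZCV=1010
8: · MOVVS
9: ✓ MOVLT  r3←0xc8

EXEC = [1,2,5,6,9]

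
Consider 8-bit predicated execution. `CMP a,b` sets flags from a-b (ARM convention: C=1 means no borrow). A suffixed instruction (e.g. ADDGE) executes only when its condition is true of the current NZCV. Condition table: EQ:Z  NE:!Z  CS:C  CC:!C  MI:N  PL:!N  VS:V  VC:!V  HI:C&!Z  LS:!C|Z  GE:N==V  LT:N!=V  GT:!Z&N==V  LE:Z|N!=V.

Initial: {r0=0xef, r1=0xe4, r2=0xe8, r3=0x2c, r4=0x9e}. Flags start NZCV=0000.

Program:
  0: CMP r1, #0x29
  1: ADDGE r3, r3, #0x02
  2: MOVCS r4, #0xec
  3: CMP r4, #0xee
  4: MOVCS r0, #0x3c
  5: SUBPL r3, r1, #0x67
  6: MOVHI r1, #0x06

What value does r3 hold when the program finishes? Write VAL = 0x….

[0] flags=1010 → (cmp)
[1] flags=1010 GE?F → skip
[2] flags=1010 CS?T → r4=0xec
[3] flags=1000 → (cmp)
[4] flags=1000 CS?F → skip
[5] flags=1000 PL?F → skip
[6] flags=1000 HI?F → skip

VAL = 0x2c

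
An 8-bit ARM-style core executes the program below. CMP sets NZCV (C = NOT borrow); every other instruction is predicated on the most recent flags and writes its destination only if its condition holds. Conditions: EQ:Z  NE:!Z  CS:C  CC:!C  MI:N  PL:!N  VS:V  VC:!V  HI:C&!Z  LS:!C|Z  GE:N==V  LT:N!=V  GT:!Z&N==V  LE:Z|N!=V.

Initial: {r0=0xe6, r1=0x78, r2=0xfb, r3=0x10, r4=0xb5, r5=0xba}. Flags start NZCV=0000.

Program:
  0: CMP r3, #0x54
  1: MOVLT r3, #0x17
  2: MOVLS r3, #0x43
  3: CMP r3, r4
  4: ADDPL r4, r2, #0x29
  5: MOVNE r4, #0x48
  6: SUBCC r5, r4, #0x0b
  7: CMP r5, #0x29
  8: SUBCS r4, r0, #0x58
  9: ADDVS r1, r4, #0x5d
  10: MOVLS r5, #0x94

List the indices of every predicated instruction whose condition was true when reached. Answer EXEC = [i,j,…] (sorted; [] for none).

0: ✓ CMP  NZCV=1000
1: ✓ MOVLT  r3←0x17
2: ✓ MOVLS  r3←0x43
3: ✓ CMP  NZCV=1001
4: · ADDPL
5: ✓ MOVNE  r4←0x48
6: ✓ SUBCC  r5←0x3d
7: ✓ CMP  NZCV=0010
8: ✓ SUBCS  r4←0x8e
9: · ADDVS
10: · MOVLS

EXEC = [1,2,5,6,8]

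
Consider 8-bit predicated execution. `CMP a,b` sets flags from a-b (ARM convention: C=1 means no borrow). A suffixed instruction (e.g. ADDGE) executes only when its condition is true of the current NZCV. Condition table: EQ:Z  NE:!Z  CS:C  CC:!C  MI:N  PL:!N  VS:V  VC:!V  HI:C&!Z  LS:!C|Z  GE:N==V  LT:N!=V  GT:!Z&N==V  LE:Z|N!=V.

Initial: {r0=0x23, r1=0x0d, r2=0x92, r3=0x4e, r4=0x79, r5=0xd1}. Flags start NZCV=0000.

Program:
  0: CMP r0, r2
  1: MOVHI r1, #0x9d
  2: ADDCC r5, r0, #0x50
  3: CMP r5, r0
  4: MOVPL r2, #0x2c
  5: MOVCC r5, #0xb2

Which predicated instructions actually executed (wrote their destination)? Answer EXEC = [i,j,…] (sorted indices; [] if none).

EXEC = [2,4]

0: ✓ CMP  NZCV=1001
1: · MOVHI
2: ✓ ADDCC  r5←0x73
3: ✓ CMP  NZCV=0010
4: ✓ MOVPL  r2←0x2c
5: · MOVCC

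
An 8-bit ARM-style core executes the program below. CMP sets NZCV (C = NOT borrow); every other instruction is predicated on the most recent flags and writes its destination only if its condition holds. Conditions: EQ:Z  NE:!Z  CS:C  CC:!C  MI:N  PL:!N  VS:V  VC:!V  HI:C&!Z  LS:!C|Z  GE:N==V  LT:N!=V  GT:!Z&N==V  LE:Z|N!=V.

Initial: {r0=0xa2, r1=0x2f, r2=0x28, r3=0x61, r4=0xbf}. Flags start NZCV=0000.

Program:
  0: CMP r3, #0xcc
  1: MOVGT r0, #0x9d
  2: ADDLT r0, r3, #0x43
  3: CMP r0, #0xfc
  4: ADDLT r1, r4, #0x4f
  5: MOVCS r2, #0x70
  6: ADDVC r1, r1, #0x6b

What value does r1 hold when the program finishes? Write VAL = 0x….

[0] flags=1001 → (cmp)
[1] flags=1001 GT?T → r0=0x9d
[2] flags=1001 LT?F → skip
[3] flags=1000 → (cmp)
[4] flags=1000 LT?T → r1=0x0e
[5] flags=1000 CS?F → skip
[6] flags=1000 VC?T → r1=0x79

VAL = 0x79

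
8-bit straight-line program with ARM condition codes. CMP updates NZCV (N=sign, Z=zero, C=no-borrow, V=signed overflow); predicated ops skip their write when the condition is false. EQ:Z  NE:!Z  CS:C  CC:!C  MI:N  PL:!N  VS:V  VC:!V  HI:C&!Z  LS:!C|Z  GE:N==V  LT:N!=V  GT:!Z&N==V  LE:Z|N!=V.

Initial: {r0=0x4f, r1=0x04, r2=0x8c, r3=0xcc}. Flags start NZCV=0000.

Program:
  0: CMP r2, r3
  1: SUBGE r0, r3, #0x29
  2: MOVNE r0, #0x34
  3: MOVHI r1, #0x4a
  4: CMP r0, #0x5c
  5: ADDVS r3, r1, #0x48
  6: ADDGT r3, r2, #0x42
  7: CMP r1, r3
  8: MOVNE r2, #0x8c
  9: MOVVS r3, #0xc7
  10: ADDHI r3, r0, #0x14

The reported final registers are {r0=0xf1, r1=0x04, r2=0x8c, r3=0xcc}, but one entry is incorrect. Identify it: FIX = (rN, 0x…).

0: ✓ CMP  NZCV=1000
1: · SUBGE
2: ✓ MOVNE  r0←0x34
3: · MOVHI
4: ✓ CMP  NZCV=1000
5: · ADDVS
6: · ADDGT
7: ✓ CMP  NZCV=0000
8: ✓ MOVNE  r2←0x8c
9: · MOVVS
10: · ADDHI

FIX = (r0, 0x34)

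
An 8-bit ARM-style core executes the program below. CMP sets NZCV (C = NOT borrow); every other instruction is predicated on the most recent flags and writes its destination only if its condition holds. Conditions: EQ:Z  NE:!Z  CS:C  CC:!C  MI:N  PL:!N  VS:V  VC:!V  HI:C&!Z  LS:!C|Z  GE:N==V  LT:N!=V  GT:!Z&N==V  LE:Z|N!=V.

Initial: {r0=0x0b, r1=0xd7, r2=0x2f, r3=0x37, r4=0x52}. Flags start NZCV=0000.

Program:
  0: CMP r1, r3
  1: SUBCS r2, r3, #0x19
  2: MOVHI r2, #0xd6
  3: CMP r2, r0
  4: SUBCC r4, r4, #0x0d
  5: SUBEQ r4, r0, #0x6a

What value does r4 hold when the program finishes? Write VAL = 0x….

[0] flags=1010 → (cmp)
[1] flags=1010 CS?T → r2=0x1e
[2] flags=1010 HI?T → r2=0xd6
[3] flags=1010 → (cmp)
[4] flags=1010 CC?F → skip
[5] flags=1010 EQ?F → skip

VAL = 0x52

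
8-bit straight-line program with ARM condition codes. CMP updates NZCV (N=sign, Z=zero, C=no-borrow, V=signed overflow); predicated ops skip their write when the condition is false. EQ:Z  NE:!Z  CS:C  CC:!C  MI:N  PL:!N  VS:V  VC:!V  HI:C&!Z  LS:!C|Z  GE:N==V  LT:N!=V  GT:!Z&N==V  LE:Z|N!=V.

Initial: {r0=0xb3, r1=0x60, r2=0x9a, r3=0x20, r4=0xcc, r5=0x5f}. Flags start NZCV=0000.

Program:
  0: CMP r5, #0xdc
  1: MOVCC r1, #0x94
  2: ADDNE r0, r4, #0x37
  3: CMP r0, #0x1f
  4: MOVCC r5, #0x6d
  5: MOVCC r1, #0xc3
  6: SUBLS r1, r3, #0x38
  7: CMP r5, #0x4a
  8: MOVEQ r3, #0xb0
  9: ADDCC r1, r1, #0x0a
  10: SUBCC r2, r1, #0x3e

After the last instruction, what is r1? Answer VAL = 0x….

VAL = 0xe8

[0] flags=1001 → (cmp)
[1] flags=1001 CC?T → r1=0x94
[2] flags=1001 NE?T → r0=0x03
[3] flags=1000 → (cmp)
[4] flags=1000 CC?T → r5=0x6d
[5] flags=1000 CC?T → r1=0xc3
[6] flags=1000 LS?T → r1=0xe8
[7] flags=0010 → (cmp)
[8] flags=0010 EQ?F → skip
[9] flags=0010 CC?F → skip
[10] flags=0010 CC?F → skip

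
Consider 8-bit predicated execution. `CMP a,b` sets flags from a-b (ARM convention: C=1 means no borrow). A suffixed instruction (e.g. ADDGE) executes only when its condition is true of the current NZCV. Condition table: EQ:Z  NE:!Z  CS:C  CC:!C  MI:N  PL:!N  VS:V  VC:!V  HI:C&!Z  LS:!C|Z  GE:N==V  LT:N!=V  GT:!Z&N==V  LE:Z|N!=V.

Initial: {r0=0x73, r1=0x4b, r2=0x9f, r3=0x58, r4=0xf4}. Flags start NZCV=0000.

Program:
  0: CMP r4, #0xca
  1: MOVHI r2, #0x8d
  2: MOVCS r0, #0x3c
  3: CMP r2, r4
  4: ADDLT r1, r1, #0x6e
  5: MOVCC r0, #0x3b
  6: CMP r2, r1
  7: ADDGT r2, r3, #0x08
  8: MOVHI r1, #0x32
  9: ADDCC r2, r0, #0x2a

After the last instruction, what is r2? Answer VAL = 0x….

[0] flags=0010 → (cmp)
[1] flags=0010 HI?T → r2=0x8d
[2] flags=0010 CS?T → r0=0x3c
[3] flags=1000 → (cmp)
[4] flags=1000 LT?T → r1=0xb9
[5] flags=1000 CC?T → r0=0x3b
[6] flags=1000 → (cmp)
[7] flags=1000 GT?F → skip
[8] flags=1000 HI?F → skip
[9] flags=1000 CC?T → r2=0x65

VAL = 0x65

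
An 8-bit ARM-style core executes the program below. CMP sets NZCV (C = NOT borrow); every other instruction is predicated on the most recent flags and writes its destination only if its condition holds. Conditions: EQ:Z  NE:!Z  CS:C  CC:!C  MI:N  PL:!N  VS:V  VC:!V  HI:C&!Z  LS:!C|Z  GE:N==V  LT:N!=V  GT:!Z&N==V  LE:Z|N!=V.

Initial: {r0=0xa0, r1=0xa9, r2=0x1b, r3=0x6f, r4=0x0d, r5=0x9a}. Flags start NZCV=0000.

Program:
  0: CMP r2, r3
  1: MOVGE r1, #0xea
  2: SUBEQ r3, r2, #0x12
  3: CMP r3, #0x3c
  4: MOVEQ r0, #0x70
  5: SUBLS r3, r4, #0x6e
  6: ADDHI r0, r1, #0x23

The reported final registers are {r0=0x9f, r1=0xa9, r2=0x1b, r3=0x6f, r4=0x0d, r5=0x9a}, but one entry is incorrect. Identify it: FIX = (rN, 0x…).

0: ✓ CMP  NZCV=1000
1: · MOVGE
2: · SUBEQ
3: ✓ CMP  NZCV=0010
4: · MOVEQ
5: · SUBLS
6: ✓ ADDHI  r0←0xcc

FIX = (r0, 0xcc)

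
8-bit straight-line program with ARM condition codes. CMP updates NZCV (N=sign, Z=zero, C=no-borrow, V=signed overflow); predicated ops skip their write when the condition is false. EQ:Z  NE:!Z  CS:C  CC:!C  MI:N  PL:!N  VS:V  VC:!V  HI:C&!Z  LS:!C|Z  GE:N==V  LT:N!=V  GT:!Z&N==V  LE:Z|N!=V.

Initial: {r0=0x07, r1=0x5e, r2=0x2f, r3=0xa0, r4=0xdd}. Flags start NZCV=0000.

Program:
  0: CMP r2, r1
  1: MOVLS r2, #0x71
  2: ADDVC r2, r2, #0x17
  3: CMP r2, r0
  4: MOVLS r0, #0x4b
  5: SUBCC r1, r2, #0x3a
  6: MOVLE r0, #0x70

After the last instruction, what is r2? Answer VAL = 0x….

0: ✓ CMP  NZCV=1000
1: ✓ MOVLS  r2←0x71
2: ✓ ADDVC  r2←0x88
3: ✓ CMP  NZCV=1010
4: · MOVLS
5: · SUBCC
6: ✓ MOVLE  r0←0x70

VAL = 0x88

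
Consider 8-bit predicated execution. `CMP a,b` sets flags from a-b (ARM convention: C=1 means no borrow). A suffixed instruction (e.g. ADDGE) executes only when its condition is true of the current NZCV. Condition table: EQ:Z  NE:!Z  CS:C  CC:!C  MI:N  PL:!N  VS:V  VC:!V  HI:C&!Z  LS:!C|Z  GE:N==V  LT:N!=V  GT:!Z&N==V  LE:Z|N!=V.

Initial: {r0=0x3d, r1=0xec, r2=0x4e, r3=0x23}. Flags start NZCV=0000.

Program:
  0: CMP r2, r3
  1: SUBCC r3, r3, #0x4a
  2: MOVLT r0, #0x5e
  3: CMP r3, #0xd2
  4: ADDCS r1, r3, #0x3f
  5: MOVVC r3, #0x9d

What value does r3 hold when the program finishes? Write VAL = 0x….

0: ✓ CMP  NZCV=0010
1: · SUBCC
2: · MOVLT
3: ✓ CMP  NZCV=0000
4: · ADDCS
5: ✓ MOVVC  r3←0x9d

VAL = 0x9d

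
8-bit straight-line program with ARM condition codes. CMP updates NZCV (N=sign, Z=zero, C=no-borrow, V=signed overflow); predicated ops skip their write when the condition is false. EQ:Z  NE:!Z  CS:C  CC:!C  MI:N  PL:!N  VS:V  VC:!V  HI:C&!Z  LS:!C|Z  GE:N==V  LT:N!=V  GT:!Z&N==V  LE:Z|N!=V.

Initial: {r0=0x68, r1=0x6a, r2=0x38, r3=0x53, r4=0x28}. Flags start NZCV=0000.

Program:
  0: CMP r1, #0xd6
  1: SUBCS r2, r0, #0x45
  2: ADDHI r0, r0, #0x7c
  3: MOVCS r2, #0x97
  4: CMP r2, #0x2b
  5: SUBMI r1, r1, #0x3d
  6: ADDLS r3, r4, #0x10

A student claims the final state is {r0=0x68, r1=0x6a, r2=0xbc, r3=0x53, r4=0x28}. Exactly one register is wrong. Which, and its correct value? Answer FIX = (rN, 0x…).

[0] flags=1001 → (cmp)
[1] flags=1001 CS?F → skip
[2] flags=1001 HI?F → skip
[3] flags=1001 CS?F → skip
[4] flags=0010 → (cmp)
[5] flags=0010 MI?F → skip
[6] flags=0010 LS?F → skip

FIX = (r2, 0x38)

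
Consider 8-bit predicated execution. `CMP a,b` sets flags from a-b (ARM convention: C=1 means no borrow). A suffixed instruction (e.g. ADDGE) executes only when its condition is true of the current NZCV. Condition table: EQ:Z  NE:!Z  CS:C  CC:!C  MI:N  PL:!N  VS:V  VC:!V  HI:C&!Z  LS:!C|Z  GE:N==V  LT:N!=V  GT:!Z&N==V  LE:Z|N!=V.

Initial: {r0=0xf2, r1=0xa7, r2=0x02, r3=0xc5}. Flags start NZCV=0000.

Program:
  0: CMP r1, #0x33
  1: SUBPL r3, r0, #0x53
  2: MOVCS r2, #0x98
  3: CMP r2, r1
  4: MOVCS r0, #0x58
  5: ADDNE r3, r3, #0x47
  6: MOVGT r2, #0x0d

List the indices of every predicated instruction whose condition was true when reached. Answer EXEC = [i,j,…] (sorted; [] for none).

EXEC = [1,2,5]

0: ✓ CMP  NZCV=0011
1: ✓ SUBPL  r3←0x9f
2: ✓ MOVCS  r2←0x98
3: ✓ CMP  NZCV=1000
4: · MOVCS
5: ✓ ADDNE  r3←0xe6
6: · MOVGT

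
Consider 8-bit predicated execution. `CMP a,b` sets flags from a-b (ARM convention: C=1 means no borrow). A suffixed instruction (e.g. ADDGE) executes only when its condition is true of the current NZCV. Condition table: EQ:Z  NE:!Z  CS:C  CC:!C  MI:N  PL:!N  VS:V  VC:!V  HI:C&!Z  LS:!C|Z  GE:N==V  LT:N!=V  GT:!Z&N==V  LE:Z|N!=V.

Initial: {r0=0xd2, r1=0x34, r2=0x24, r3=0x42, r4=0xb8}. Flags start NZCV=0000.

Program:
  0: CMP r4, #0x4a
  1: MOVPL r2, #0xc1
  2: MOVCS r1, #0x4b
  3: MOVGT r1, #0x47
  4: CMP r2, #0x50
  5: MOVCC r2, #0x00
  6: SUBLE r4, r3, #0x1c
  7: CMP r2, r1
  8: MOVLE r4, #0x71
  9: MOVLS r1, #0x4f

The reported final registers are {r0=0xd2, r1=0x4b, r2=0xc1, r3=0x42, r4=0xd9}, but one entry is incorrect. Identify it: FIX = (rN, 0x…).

0: ✓ CMP  NZCV=0011
1: ✓ MOVPL  r2←0xc1
2: ✓ MOVCS  r1←0x4b
3: · MOVGT
4: ✓ CMP  NZCV=0011
5: · MOVCC
6: ✓ SUBLE  r4←0x26
7: ✓ CMP  NZCV=0011
8: ✓ MOVLE  r4←0x71
9: · MOVLS

FIX = (r4, 0x71)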